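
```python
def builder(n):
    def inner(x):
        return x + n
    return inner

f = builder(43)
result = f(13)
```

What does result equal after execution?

Step 1: builder(43) creates a closure that captures n = 43.
Step 2: f(13) calls the closure with x = 13, returning 13 + 43 = 56.
Step 3: result = 56

The answer is 56.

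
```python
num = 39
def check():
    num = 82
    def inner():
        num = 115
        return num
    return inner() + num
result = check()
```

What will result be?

Step 1: check() has local num = 82. inner() has local num = 115.
Step 2: inner() returns its local num = 115.
Step 3: check() returns 115 + its own num (82) = 197

The answer is 197.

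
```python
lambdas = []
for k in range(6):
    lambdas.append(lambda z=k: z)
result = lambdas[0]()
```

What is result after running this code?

Step 1: Default argument z=k captures k's value at each iteration.
Step 2: lambdas[0] captured z = 0 when k was 0.
Step 3: result = 0

The answer is 0.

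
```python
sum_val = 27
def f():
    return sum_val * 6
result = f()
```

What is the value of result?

Step 1: sum_val = 27 is defined globally.
Step 2: f() looks up sum_val from global scope = 27, then computes 27 * 6 = 162.
Step 3: result = 162

The answer is 162.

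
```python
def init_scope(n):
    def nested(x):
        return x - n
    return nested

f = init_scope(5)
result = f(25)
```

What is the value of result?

Step 1: init_scope(5) creates a closure capturing n = 5.
Step 2: f(25) computes 25 - 5 = 20.
Step 3: result = 20

The answer is 20.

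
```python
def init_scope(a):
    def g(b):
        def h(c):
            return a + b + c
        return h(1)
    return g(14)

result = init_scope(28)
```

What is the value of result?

Step 1: a = 28, b = 14, c = 1 across three nested scopes.
Step 2: h() accesses all three via LEGB rule.
Step 3: result = 28 + 14 + 1 = 43

The answer is 43.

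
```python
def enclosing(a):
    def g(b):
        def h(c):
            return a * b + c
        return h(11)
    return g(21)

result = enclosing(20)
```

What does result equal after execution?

Step 1: a = 20, b = 21, c = 11.
Step 2: h() computes a * b + c = 20 * 21 + 11 = 431.
Step 3: result = 431

The answer is 431.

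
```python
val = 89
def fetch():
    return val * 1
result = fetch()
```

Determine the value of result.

Step 1: val = 89 is defined globally.
Step 2: fetch() looks up val from global scope = 89, then computes 89 * 1 = 89.
Step 3: result = 89

The answer is 89.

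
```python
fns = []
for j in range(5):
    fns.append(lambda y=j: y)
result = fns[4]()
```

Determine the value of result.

Step 1: Default argument y=j captures j's value at each iteration.
Step 2: fns[4] captured y = 4 when j was 4.
Step 3: result = 4

The answer is 4.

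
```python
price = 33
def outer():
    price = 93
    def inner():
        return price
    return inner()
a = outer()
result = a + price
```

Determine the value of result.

Step 1: outer() has local price = 93. inner() reads from enclosing.
Step 2: outer() returns 93. Global price = 33 unchanged.
Step 3: result = 93 + 33 = 126

The answer is 126.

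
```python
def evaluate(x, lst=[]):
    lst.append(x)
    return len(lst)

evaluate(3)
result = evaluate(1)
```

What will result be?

Step 1: Mutable default list persists between calls.
Step 2: First call: lst = [3], len = 1. Second call: lst = [3, 1], len = 2.
Step 3: result = 2

The answer is 2.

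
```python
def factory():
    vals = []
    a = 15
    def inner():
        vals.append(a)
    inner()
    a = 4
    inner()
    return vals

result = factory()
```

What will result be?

Step 1: a = 15. inner() appends current a to vals.
Step 2: First inner(): appends 15. Then a = 4.
Step 3: Second inner(): appends 4 (closure sees updated a). result = [15, 4]

The answer is [15, 4].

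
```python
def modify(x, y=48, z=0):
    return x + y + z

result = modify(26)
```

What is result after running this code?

Step 1: modify(26) uses defaults y = 48, z = 0.
Step 2: Returns 26 + 48 + 0 = 74.
Step 3: result = 74

The answer is 74.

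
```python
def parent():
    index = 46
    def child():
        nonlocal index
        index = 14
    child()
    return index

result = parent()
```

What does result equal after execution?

Step 1: parent() sets index = 46.
Step 2: child() uses nonlocal to reassign index = 14.
Step 3: result = 14

The answer is 14.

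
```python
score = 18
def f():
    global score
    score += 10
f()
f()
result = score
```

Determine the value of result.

Step 1: score = 18.
Step 2: First f(): score = 18 + 10 = 28.
Step 3: Second f(): score = 28 + 10 = 38. result = 38

The answer is 38.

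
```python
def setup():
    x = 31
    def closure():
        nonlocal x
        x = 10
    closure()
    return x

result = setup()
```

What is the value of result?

Step 1: setup() sets x = 31.
Step 2: closure() uses nonlocal to reassign x = 10.
Step 3: result = 10

The answer is 10.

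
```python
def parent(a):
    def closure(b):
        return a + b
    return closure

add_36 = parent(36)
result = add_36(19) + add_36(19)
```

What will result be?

Step 1: add_36 captures a = 36.
Step 2: add_36(19) = 36 + 19 = 55, called twice.
Step 3: result = 55 + 55 = 110

The answer is 110.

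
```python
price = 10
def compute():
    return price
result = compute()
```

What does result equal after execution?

Step 1: price = 10 is defined in the global scope.
Step 2: compute() looks up price. No local price exists, so Python checks the global scope via LEGB rule and finds price = 10.
Step 3: result = 10

The answer is 10.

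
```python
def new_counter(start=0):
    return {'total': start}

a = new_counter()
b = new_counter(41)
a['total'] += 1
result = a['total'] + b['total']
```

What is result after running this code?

Step 1: new_counter() returns a new dict each call (immutable default 0).
Step 2: a = {'total': 0}, b = {'total': 41}.
Step 3: a['total'] += 1 = 1. result = 1 + 41 = 42

The answer is 42.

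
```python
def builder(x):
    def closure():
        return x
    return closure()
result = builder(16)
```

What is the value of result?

Step 1: builder(16) binds parameter x = 16.
Step 2: closure() looks up x in enclosing scope and finds the parameter x = 16.
Step 3: result = 16

The answer is 16.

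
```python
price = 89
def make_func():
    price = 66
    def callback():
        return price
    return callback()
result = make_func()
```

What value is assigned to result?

Step 1: price = 89 globally, but make_func() defines price = 66 locally.
Step 2: callback() looks up price. Not in local scope, so checks enclosing scope (make_func) and finds price = 66.
Step 3: result = 66

The answer is 66.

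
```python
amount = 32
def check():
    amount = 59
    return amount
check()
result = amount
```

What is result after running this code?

Step 1: amount = 32 globally.
Step 2: check() creates a LOCAL amount = 59 (no global keyword!).
Step 3: The global amount is unchanged. result = 32

The answer is 32.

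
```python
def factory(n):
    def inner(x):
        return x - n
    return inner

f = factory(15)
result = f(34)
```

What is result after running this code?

Step 1: factory(15) creates a closure capturing n = 15.
Step 2: f(34) computes 34 - 15 = 19.
Step 3: result = 19

The answer is 19.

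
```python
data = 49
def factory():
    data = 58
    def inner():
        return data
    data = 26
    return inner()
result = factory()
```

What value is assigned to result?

Step 1: factory() sets data = 58, then later data = 26.
Step 2: inner() is called after data is reassigned to 26. Closures capture variables by reference, not by value.
Step 3: result = 26

The answer is 26.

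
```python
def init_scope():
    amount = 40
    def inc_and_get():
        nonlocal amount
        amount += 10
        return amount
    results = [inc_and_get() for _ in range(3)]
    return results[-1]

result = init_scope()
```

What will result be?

Step 1: amount = 40.
Step 2: Three calls to inc_and_get(), each adding 10.
Step 3: Last value = 40 + 10 * 3 = 70

The answer is 70.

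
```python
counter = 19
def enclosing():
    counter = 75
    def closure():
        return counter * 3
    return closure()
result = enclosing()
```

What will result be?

Step 1: enclosing() shadows global counter with counter = 75.
Step 2: closure() finds counter = 75 in enclosing scope, computes 75 * 3 = 225.
Step 3: result = 225

The answer is 225.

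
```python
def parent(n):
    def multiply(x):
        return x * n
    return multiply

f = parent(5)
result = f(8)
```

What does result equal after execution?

Step 1: parent(5) returns multiply closure with n = 5.
Step 2: f(8) computes 8 * 5 = 40.
Step 3: result = 40

The answer is 40.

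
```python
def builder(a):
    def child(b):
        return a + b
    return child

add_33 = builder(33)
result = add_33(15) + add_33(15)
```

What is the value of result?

Step 1: add_33 captures a = 33.
Step 2: add_33(15) = 33 + 15 = 48, called twice.
Step 3: result = 48 + 48 = 96

The answer is 96.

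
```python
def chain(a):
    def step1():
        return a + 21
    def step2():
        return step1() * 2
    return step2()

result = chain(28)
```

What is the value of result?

Step 1: chain(28) captures a = 28.
Step 2: step2() calls step1() which returns 28 + 21 = 49.
Step 3: step2() returns 49 * 2 = 98

The answer is 98.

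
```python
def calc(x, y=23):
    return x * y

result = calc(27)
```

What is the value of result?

Step 1: calc(27) uses default y = 23.
Step 2: Returns 27 * 23 = 621.
Step 3: result = 621

The answer is 621.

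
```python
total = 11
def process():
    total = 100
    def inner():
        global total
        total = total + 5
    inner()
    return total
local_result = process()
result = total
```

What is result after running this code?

Step 1: Global total = 11. process() creates local total = 100.
Step 2: inner() declares global total and adds 5: global total = 11 + 5 = 16.
Step 3: process() returns its local total = 100 (unaffected by inner).
Step 4: result = global total = 16

The answer is 16.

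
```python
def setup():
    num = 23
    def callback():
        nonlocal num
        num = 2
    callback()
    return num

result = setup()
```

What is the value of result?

Step 1: setup() sets num = 23.
Step 2: callback() uses nonlocal to reassign num = 2.
Step 3: result = 2

The answer is 2.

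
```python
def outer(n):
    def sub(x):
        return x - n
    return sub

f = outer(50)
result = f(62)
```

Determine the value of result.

Step 1: outer(50) creates a closure capturing n = 50.
Step 2: f(62) computes 62 - 50 = 12.
Step 3: result = 12

The answer is 12.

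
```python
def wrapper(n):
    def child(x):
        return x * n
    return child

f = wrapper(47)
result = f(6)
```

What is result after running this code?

Step 1: wrapper(47) creates a closure capturing n = 47.
Step 2: f(6) computes 6 * 47 = 282.
Step 3: result = 282

The answer is 282.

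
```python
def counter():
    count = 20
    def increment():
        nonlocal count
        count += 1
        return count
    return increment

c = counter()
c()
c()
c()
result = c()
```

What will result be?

Step 1: counter() creates closure with count = 20.
Step 2: Each c() call increments count via nonlocal. After 4 calls: 20 + 4 = 24.
Step 3: result = 24

The answer is 24.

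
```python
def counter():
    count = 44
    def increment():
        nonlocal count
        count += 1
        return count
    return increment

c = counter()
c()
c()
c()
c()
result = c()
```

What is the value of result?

Step 1: counter() creates closure with count = 44.
Step 2: Each c() call increments count via nonlocal. After 5 calls: 44 + 5 = 49.
Step 3: result = 49

The answer is 49.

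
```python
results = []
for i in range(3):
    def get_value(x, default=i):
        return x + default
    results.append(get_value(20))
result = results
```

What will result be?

Step 1: Default argument default=i is evaluated at function definition time.
Step 2: Each iteration creates get_value with default = current i value.
Step 3: get_value(20) returns 20 + default. results = [20, 21, 22]

The answer is [20, 21, 22].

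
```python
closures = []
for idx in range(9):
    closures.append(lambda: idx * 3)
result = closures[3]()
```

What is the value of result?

Step 1: All lambdas reference the same variable idx (late binding).
Step 2: After the loop, idx = 8. Every lambda returns idx * 3.
Step 3: closures[3]() = 8 * 3 = 24

The answer is 24.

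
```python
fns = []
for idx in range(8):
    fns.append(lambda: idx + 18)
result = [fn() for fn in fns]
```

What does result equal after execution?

Step 1: All lambdas capture idx by reference. After the loop, idx = 7.
Step 2: Each call returns 7 + 18 = 25.
Step 3: result = [25, 25, 25, 25, 25, 25, 25, 25]

The answer is [25, 25, 25, 25, 25, 25, 25, 25].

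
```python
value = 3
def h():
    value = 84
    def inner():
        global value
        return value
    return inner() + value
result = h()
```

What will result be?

Step 1: Global value = 3. h() shadows with local value = 84.
Step 2: inner() uses global keyword, so inner() returns global value = 3.
Step 3: h() returns 3 + 84 = 87

The answer is 87.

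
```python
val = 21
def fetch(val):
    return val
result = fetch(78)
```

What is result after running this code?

Step 1: Global val = 21.
Step 2: fetch(78) takes parameter val = 78, which shadows the global.
Step 3: result = 78

The answer is 78.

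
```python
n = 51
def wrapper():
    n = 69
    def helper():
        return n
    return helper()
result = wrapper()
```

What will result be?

Step 1: n = 51 globally, but wrapper() defines n = 69 locally.
Step 2: helper() looks up n. Not in local scope, so checks enclosing scope (wrapper) and finds n = 69.
Step 3: result = 69

The answer is 69.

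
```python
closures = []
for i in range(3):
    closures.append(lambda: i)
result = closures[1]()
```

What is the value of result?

Step 1: The loop creates 3 lambdas, all referencing the same variable i.
Step 2: After the loop, i = 2 (final value).
Step 3: closures[1]() looks up i at call time and finds 2. This is the late binding gotcha. result = 2

The answer is 2.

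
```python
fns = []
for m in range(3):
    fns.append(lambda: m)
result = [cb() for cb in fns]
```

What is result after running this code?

Step 1: All 3 lambdas share the same variable m.
Step 2: After the loop, m = 2.
Step 3: Each call returns 2. result = [2, 2, 2]

The answer is [2, 2, 2].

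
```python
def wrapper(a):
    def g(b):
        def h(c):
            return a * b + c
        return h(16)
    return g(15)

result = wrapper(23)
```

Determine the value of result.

Step 1: a = 23, b = 15, c = 16.
Step 2: h() computes a * b + c = 23 * 15 + 16 = 361.
Step 3: result = 361

The answer is 361.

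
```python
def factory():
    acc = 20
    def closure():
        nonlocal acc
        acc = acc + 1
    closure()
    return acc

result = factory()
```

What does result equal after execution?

Step 1: factory() sets acc = 20.
Step 2: closure() uses nonlocal to modify acc in factory's scope: acc = 20 + 1 = 21.
Step 3: factory() returns the modified acc = 21

The answer is 21.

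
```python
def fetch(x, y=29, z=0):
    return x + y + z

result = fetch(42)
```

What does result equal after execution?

Step 1: fetch(42) uses defaults y = 29, z = 0.
Step 2: Returns 42 + 29 + 0 = 71.
Step 3: result = 71

The answer is 71.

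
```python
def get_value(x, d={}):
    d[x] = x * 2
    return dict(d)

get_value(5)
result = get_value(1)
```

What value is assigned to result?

Step 1: Mutable default dict is shared across calls.
Step 2: First call adds 5: 10. Second call adds 1: 2.
Step 3: result = {5: 10, 1: 2}

The answer is {5: 10, 1: 2}.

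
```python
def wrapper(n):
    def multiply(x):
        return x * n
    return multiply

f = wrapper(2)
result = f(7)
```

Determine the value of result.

Step 1: wrapper(2) returns multiply closure with n = 2.
Step 2: f(7) computes 7 * 2 = 14.
Step 3: result = 14

The answer is 14.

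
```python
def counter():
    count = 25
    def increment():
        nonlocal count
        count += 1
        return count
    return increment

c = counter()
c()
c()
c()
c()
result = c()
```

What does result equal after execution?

Step 1: counter() creates closure with count = 25.
Step 2: Each c() call increments count via nonlocal. After 5 calls: 25 + 5 = 30.
Step 3: result = 30

The answer is 30.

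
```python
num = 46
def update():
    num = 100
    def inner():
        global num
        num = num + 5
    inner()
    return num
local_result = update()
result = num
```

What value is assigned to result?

Step 1: Global num = 46. update() creates local num = 100.
Step 2: inner() declares global num and adds 5: global num = 46 + 5 = 51.
Step 3: update() returns its local num = 100 (unaffected by inner).
Step 4: result = global num = 51

The answer is 51.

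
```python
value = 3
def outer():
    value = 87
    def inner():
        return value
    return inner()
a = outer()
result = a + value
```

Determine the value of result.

Step 1: outer() has local value = 87. inner() reads from enclosing.
Step 2: outer() returns 87. Global value = 3 unchanged.
Step 3: result = 87 + 3 = 90

The answer is 90.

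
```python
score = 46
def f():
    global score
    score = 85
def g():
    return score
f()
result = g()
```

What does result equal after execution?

Step 1: score = 46.
Step 2: f() sets global score = 85.
Step 3: g() reads global score = 85. result = 85

The answer is 85.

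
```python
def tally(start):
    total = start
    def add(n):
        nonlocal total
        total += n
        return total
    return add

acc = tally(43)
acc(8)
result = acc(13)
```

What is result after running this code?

Step 1: tally(43) creates closure with total = 43.
Step 2: First acc(8): total = 43 + 8 = 51.
Step 3: Second acc(13): total = 51 + 13 = 64. result = 64

The answer is 64.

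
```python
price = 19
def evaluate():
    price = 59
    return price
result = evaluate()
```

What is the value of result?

Step 1: Global price = 19.
Step 2: evaluate() creates local price = 59, shadowing the global.
Step 3: Returns local price = 59. result = 59

The answer is 59.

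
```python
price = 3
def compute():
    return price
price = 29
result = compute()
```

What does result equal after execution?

Step 1: price is first set to 3, then reassigned to 29.
Step 2: compute() is called after the reassignment, so it looks up the current global price = 29.
Step 3: result = 29

The answer is 29.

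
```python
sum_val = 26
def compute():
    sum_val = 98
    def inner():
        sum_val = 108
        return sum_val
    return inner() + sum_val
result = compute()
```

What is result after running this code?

Step 1: compute() has local sum_val = 98. inner() has local sum_val = 108.
Step 2: inner() returns its local sum_val = 108.
Step 3: compute() returns 108 + its own sum_val (98) = 206

The answer is 206.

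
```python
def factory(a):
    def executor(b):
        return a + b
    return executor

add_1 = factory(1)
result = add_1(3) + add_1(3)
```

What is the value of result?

Step 1: add_1 captures a = 1.
Step 2: add_1(3) = 1 + 3 = 4, called twice.
Step 3: result = 4 + 4 = 8

The answer is 8.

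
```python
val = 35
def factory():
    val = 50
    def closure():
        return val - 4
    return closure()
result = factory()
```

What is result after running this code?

Step 1: factory() shadows global val with val = 50.
Step 2: closure() finds val = 50 in enclosing scope, computes 50 - 4 = 46.
Step 3: result = 46

The answer is 46.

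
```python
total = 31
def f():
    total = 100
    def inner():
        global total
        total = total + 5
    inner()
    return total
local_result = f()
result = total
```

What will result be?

Step 1: Global total = 31. f() creates local total = 100.
Step 2: inner() declares global total and adds 5: global total = 31 + 5 = 36.
Step 3: f() returns its local total = 100 (unaffected by inner).
Step 4: result = global total = 36

The answer is 36.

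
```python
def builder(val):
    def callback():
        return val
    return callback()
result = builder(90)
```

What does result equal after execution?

Step 1: builder(90) binds parameter val = 90.
Step 2: callback() looks up val in enclosing scope and finds the parameter val = 90.
Step 3: result = 90

The answer is 90.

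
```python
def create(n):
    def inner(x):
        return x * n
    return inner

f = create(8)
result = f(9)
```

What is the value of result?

Step 1: create(8) creates a closure capturing n = 8.
Step 2: f(9) computes 9 * 8 = 72.
Step 3: result = 72

The answer is 72.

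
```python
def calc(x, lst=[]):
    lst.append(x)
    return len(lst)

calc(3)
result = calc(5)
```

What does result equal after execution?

Step 1: Mutable default list persists between calls.
Step 2: First call: lst = [3], len = 1. Second call: lst = [3, 5], len = 2.
Step 3: result = 2

The answer is 2.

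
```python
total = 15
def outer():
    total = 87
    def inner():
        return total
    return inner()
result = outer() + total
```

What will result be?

Step 1: Global total = 15. outer() shadows with total = 87.
Step 2: inner() returns enclosing total = 87. outer() = 87.
Step 3: result = 87 + global total (15) = 102

The answer is 102.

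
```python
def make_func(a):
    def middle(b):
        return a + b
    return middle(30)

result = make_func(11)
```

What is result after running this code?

Step 1: make_func(11) passes a = 11.
Step 2: middle(30) has b = 30, reads a = 11 from enclosing.
Step 3: result = 11 + 30 = 41

The answer is 41.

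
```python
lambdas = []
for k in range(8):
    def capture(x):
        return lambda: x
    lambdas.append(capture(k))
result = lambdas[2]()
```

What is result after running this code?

Step 1: capture(k) creates a new scope capturing x = k at call time.
Step 2: lambdas[2] = capture(2), so its lambda captures x = 2.
Step 3: result = 2 (closure factory fixes late binding)

The answer is 2.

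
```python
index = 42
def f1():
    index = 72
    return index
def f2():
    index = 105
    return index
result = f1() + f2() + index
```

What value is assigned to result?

Step 1: Each function shadows global index with its own local.
Step 2: f1() returns 72, f2() returns 105.
Step 3: Global index = 42 is unchanged. result = 72 + 105 + 42 = 219

The answer is 219.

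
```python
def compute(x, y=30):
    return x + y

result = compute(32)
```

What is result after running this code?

Step 1: compute(32) uses default y = 30.
Step 2: Returns 32 + 30 = 62.
Step 3: result = 62

The answer is 62.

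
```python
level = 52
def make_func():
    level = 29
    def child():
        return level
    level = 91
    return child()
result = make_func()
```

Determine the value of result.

Step 1: make_func() sets level = 29, then later level = 91.
Step 2: child() is called after level is reassigned to 91. Closures capture variables by reference, not by value.
Step 3: result = 91

The answer is 91.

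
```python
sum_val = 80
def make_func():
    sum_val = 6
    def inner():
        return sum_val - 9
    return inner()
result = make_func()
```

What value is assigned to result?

Step 1: make_func() shadows global sum_val with sum_val = 6.
Step 2: inner() finds sum_val = 6 in enclosing scope, computes 6 - 9 = -3.
Step 3: result = -3

The answer is -3.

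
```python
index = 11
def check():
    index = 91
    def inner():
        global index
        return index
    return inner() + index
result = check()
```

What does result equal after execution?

Step 1: Global index = 11. check() shadows with local index = 91.
Step 2: inner() uses global keyword, so inner() returns global index = 11.
Step 3: check() returns 11 + 91 = 102

The answer is 102.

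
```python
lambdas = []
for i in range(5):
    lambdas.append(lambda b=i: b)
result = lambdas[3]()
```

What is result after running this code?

Step 1: Default argument b=i captures i's value at each iteration.
Step 2: lambdas[3] captured b = 3 when i was 3.
Step 3: result = 3

The answer is 3.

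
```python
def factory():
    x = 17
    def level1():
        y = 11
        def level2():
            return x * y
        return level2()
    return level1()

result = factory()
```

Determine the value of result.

Step 1: x = 17 in factory. y = 11 in level1.
Step 2: level2() reads x = 17 and y = 11 from enclosing scopes.
Step 3: result = 17 * 11 = 187

The answer is 187.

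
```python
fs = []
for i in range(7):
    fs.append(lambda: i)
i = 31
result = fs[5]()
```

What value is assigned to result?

Step 1: Lambdas capture the variable i by reference, not by value.
Step 2: After the loop, i is reassigned to 31.
Step 3: fs[5]() looks up the current i = 31. result = 31

The answer is 31.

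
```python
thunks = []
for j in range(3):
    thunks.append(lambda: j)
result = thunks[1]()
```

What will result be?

Step 1: The loop creates 3 lambdas, all referencing the same variable j.
Step 2: After the loop, j = 2 (final value).
Step 3: thunks[1]() looks up j at call time and finds 2. This is the late binding gotcha. result = 2

The answer is 2.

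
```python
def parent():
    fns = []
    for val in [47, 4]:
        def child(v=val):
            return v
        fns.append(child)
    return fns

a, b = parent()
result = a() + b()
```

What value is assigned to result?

Step 1: Default argument v=val captures val at each iteration.
Step 2: a() returns 47 (captured at first iteration), b() returns 4 (captured at second).
Step 3: result = 47 + 4 = 51

The answer is 51.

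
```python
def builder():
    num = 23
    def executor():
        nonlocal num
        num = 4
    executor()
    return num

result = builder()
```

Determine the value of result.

Step 1: builder() sets num = 23.
Step 2: executor() uses nonlocal to reassign num = 4.
Step 3: result = 4

The answer is 4.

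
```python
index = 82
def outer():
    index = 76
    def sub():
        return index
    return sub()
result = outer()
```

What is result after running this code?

Step 1: index = 82 globally, but outer() defines index = 76 locally.
Step 2: sub() looks up index. Not in local scope, so checks enclosing scope (outer) and finds index = 76.
Step 3: result = 76

The answer is 76.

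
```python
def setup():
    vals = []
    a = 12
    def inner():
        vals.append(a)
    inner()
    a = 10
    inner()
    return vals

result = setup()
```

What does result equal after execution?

Step 1: a = 12. inner() appends current a to vals.
Step 2: First inner(): appends 12. Then a = 10.
Step 3: Second inner(): appends 10 (closure sees updated a). result = [12, 10]

The answer is [12, 10].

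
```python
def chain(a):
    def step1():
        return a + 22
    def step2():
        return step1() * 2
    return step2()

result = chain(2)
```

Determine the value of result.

Step 1: chain(2) captures a = 2.
Step 2: step2() calls step1() which returns 2 + 22 = 24.
Step 3: step2() returns 24 * 2 = 48

The answer is 48.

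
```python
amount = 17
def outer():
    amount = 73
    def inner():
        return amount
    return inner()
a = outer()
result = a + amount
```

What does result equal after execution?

Step 1: outer() has local amount = 73. inner() reads from enclosing.
Step 2: outer() returns 73. Global amount = 17 unchanged.
Step 3: result = 73 + 17 = 90

The answer is 90.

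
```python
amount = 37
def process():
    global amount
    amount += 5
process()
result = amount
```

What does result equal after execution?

Step 1: amount = 37 globally.
Step 2: process() modifies global amount: amount += 5 = 42.
Step 3: result = 42

The answer is 42.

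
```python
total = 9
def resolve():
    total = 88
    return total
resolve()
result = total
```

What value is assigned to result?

Step 1: Global total = 9.
Step 2: resolve() creates local total = 88 (shadow, not modification).
Step 3: After resolve() returns, global total is unchanged. result = 9

The answer is 9.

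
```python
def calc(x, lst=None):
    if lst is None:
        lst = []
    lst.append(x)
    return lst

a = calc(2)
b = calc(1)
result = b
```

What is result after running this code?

Step 1: None default with guard creates a NEW list each call.
Step 2: a = [2] (fresh list). b = [1] (another fresh list).
Step 3: result = [1] (this is the fix for mutable default)

The answer is [1].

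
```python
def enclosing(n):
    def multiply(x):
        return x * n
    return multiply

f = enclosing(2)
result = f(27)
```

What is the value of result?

Step 1: enclosing(2) returns multiply closure with n = 2.
Step 2: f(27) computes 27 * 2 = 54.
Step 3: result = 54

The answer is 54.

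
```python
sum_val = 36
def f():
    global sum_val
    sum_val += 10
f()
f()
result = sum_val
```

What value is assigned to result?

Step 1: sum_val = 36.
Step 2: First f(): sum_val = 36 + 10 = 46.
Step 3: Second f(): sum_val = 46 + 10 = 56. result = 56

The answer is 56.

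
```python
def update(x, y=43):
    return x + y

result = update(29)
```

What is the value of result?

Step 1: update(29) uses default y = 43.
Step 2: Returns 29 + 43 = 72.
Step 3: result = 72

The answer is 72.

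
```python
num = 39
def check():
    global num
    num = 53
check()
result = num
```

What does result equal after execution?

Step 1: num = 39 globally.
Step 2: check() declares global num and sets it to 53.
Step 3: After check(), global num = 53. result = 53

The answer is 53.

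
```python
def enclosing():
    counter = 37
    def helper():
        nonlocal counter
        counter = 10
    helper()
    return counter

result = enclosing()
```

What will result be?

Step 1: enclosing() sets counter = 37.
Step 2: helper() uses nonlocal to reassign counter = 10.
Step 3: result = 10

The answer is 10.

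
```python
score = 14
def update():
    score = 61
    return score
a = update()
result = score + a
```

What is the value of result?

Step 1: Global score = 14. update() returns local score = 61.
Step 2: a = 61. Global score still = 14.
Step 3: result = 14 + 61 = 75

The answer is 75.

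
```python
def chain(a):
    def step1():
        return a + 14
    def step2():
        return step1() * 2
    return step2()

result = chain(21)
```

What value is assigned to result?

Step 1: chain(21) captures a = 21.
Step 2: step2() calls step1() which returns 21 + 14 = 35.
Step 3: step2() returns 35 * 2 = 70

The answer is 70.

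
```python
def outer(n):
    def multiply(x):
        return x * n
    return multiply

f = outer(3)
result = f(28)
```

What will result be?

Step 1: outer(3) returns multiply closure with n = 3.
Step 2: f(28) computes 28 * 3 = 84.
Step 3: result = 84

The answer is 84.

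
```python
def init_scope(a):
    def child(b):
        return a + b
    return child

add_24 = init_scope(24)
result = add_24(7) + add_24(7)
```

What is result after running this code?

Step 1: add_24 captures a = 24.
Step 2: add_24(7) = 24 + 7 = 31, called twice.
Step 3: result = 31 + 31 = 62

The answer is 62.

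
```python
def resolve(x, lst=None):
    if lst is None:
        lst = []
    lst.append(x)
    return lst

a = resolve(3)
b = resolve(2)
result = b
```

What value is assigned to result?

Step 1: None default with guard creates a NEW list each call.
Step 2: a = [3] (fresh list). b = [2] (another fresh list).
Step 3: result = [2] (this is the fix for mutable default)

The answer is [2].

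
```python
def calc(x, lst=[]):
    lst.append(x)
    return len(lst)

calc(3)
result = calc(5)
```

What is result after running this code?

Step 1: Mutable default list persists between calls.
Step 2: First call: lst = [3], len = 1. Second call: lst = [3, 5], len = 2.
Step 3: result = 2

The answer is 2.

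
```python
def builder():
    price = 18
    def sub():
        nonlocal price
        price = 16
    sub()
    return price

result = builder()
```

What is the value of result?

Step 1: builder() sets price = 18.
Step 2: sub() uses nonlocal to reassign price = 16.
Step 3: result = 16

The answer is 16.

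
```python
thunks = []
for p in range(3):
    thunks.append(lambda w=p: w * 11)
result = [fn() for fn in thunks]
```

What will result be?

Step 1: Default arg w=p captures p at each iteration.
Step 2: thunks[k] has w defaulting to k, returns k * 11.
Step 3: result = [0, 11, 22]

The answer is [0, 11, 22].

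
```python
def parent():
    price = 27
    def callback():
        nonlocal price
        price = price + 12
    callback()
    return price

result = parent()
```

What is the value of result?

Step 1: parent() sets price = 27.
Step 2: callback() uses nonlocal to modify price in parent's scope: price = 27 + 12 = 39.
Step 3: parent() returns the modified price = 39

The answer is 39.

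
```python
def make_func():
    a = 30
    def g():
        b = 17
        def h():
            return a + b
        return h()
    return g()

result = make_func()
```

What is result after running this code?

Step 1: make_func() defines a = 30. g() defines b = 17.
Step 2: h() accesses both from enclosing scopes: a = 30, b = 17.
Step 3: result = 30 + 17 = 47

The answer is 47.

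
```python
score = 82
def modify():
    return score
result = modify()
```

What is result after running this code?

Step 1: score = 82 is defined in the global scope.
Step 2: modify() looks up score. No local score exists, so Python checks the global scope via LEGB rule and finds score = 82.
Step 3: result = 82

The answer is 82.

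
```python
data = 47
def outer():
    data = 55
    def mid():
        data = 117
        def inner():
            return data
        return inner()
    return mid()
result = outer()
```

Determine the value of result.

Step 1: Three levels of shadowing: global 47, outer 55, mid 117.
Step 2: inner() finds data = 117 in enclosing mid() scope.
Step 3: result = 117

The answer is 117.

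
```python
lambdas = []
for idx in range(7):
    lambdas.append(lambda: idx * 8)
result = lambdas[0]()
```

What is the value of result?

Step 1: All lambdas reference the same variable idx (late binding).
Step 2: After the loop, idx = 6. Every lambda returns idx * 8.
Step 3: lambdas[0]() = 6 * 8 = 48

The answer is 48.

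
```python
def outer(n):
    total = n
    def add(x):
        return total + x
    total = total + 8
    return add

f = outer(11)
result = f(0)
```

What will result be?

Step 1: outer(11) sets total = 11, then total = 11 + 8 = 19.
Step 2: Closures capture by reference, so add sees total = 19.
Step 3: f(0) returns 19 + 0 = 19

The answer is 19.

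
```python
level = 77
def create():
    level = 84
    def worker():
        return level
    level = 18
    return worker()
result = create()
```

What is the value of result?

Step 1: create() sets level = 84, then later level = 18.
Step 2: worker() is called after level is reassigned to 18. Closures capture variables by reference, not by value.
Step 3: result = 18

The answer is 18.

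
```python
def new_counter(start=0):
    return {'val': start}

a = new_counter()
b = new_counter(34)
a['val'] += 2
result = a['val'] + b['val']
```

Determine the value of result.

Step 1: new_counter() returns a new dict each call (immutable default 0).
Step 2: a = {'val': 0}, b = {'val': 34}.
Step 3: a['val'] += 2 = 2. result = 2 + 34 = 36

The answer is 36.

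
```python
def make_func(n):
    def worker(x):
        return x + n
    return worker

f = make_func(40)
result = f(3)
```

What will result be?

Step 1: make_func(40) creates a closure that captures n = 40.
Step 2: f(3) calls the closure with x = 3, returning 3 + 40 = 43.
Step 3: result = 43

The answer is 43.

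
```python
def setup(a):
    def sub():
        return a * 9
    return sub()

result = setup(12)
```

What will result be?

Step 1: setup(12) binds parameter a = 12.
Step 2: sub() accesses a = 12 from enclosing scope.
Step 3: result = 12 * 9 = 108

The answer is 108.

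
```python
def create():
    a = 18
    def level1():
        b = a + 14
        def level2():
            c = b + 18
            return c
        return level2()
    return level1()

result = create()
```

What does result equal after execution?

Step 1: a = 18. b = a + 14 = 32.
Step 2: c = b + 18 = 32 + 18 = 50.
Step 3: result = 50

The answer is 50.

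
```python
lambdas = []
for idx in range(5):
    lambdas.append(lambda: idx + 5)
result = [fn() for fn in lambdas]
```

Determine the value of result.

Step 1: All lambdas capture idx by reference. After the loop, idx = 4.
Step 2: Each call returns 4 + 5 = 9.
Step 3: result = [9, 9, 9, 9, 9]

The answer is [9, 9, 9, 9, 9].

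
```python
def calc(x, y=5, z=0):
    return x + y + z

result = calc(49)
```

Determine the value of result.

Step 1: calc(49) uses defaults y = 5, z = 0.
Step 2: Returns 49 + 5 + 0 = 54.
Step 3: result = 54

The answer is 54.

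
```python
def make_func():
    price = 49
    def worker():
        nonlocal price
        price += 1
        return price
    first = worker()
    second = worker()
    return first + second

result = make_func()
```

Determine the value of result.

Step 1: price starts at 49.
Step 2: First call: price = 49 + 1 = 50, returns 50.
Step 3: Second call: price = 50 + 1 = 51, returns 51.
Step 4: result = 50 + 51 = 101

The answer is 101.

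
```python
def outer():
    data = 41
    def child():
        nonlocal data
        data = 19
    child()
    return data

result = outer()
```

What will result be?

Step 1: outer() sets data = 41.
Step 2: child() uses nonlocal to reassign data = 19.
Step 3: result = 19

The answer is 19.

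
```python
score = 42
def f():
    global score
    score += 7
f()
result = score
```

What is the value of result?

Step 1: score = 42 globally.
Step 2: f() modifies global score: score += 7 = 49.
Step 3: result = 49

The answer is 49.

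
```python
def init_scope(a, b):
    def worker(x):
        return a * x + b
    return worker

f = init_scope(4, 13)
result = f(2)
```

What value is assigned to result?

Step 1: init_scope(4, 13) captures a = 4, b = 13.
Step 2: f(2) computes 4 * 2 + 13 = 21.
Step 3: result = 21

The answer is 21.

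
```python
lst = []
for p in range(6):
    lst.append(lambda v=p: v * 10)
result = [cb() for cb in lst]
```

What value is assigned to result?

Step 1: Default arg v=p captures p at each iteration.
Step 2: lst[k] has v defaulting to k, returns k * 10.
Step 3: result = [0, 10, 20, 30, 40, 50]

The answer is [0, 10, 20, 30, 40, 50].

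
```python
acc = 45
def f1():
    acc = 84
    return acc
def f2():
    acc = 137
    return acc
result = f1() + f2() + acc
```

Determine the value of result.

Step 1: Each function shadows global acc with its own local.
Step 2: f1() returns 84, f2() returns 137.
Step 3: Global acc = 45 is unchanged. result = 84 + 137 + 45 = 266

The answer is 266.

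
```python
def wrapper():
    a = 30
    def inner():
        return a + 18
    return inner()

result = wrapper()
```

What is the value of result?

Step 1: wrapper() defines a = 30.
Step 2: inner() reads a = 30 from enclosing scope, returns 30 + 18 = 48.
Step 3: result = 48

The answer is 48.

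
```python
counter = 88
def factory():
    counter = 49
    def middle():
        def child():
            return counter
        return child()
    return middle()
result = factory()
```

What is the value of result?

Step 1: factory() defines counter = 49. middle() and child() have no local counter.
Step 2: child() checks local (none), enclosing middle() (none), enclosing factory() and finds counter = 49.
Step 3: result = 49

The answer is 49.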